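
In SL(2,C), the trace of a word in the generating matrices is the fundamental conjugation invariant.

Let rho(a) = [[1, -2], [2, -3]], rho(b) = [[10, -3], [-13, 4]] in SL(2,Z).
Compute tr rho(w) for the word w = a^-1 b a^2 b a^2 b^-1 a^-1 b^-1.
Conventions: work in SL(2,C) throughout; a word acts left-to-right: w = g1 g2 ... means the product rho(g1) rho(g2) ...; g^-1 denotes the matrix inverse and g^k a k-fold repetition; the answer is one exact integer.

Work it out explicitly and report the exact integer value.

1842178

rho(a^-1) = [[-3, 2], [-2, 1]]
... * rho(b) = [[10, -3], [-13, 4]]  ->  [[-56, 17], [-33, 10]]
... * rho(a) = [[1, -2], [2, -3]]  ->  [[-22, 61], [-13, 36]]
... * rho(a) = [[1, -2], [2, -3]]  ->  [[100, -139], [59, -82]]
... * rho(b) = [[10, -3], [-13, 4]]  ->  [[2807, -856], [1656, -505]]
... * rho(a) = [[1, -2], [2, -3]]  ->  [[1095, -3046], [646, -1797]]
... * rho(a) = [[1, -2], [2, -3]]  ->  [[-4997, 6948], [-2948, 4099]]
... * rho(b^-1) = [[4, 3], [13, 10]]  ->  [[70336, 54489], [41495, 32146]]
... * rho(a^-1) = [[-3, 2], [-2, 1]]  ->  [[-319986, 195161], [-188777, 115136]]
... * rho(b^-1) = [[4, 3], [13, 10]]  ->  [[1257149, 991652], [741660, 585029]]
tr = 1257149 + 585029 = 1842178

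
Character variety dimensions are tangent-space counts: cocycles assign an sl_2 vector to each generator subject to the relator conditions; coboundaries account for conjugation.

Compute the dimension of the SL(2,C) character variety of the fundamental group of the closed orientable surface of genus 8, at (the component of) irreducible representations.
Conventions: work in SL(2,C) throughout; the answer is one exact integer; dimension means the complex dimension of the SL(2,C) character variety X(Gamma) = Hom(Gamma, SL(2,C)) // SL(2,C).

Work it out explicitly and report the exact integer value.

42

Gamma = pi_1(Sigma_8) = < a_1, b_1, ..., a_8, b_8 | prod [a_i, b_i] > has 2g = 16 generators and 1 relator.
Unconstrained cocycle data is one sl_2 vector per generator (48 dimensions), cut by the relator condition d_2(z) = 0.
H^2 = coker(d_2) is dual to H^0 = 0 at irreducible rho (Poincare duality), so d_2 is onto: dim Z^1 = 45.
dim B^1 = 3 (coboundaries, injective at irreducible rho).
dim H^1 = 45 - 3 = 42 = dim X.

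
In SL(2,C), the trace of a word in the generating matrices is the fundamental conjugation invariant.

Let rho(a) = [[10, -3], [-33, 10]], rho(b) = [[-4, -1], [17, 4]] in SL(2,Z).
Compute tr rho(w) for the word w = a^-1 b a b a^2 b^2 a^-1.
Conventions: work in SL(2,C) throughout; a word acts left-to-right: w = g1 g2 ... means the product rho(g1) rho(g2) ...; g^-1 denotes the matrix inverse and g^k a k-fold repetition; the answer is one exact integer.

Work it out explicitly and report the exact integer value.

20

rho(a^-1) = [[10, 3], [33, 10]]
... * rho(b) = [[-4, -1], [17, 4]]  ->  [[11, 2], [38, 7]]
... * rho(a) = [[10, -3], [-33, 10]]  ->  [[44, -13], [149, -44]]
... * rho(b) = [[-4, -1], [17, 4]]  ->  [[-397, -96], [-1344, -325]]
... * rho(a) = [[10, -3], [-33, 10]]  ->  [[-802, 231], [-2715, 782]]
... * rho(a) = [[10, -3], [-33, 10]]  ->  [[-15643, 4716], [-52956, 15965]]
... * rho(b) = [[-4, -1], [17, 4]]  ->  [[142744, 34507], [483229, 116816]]
... * rho(b) = [[-4, -1], [17, 4]]  ->  [[15643, -4716], [52956, -15965]]
... * rho(a^-1) = [[10, 3], [33, 10]]  ->  [[802, -231], [2715, -782]]
tr = 802 + -782 = 20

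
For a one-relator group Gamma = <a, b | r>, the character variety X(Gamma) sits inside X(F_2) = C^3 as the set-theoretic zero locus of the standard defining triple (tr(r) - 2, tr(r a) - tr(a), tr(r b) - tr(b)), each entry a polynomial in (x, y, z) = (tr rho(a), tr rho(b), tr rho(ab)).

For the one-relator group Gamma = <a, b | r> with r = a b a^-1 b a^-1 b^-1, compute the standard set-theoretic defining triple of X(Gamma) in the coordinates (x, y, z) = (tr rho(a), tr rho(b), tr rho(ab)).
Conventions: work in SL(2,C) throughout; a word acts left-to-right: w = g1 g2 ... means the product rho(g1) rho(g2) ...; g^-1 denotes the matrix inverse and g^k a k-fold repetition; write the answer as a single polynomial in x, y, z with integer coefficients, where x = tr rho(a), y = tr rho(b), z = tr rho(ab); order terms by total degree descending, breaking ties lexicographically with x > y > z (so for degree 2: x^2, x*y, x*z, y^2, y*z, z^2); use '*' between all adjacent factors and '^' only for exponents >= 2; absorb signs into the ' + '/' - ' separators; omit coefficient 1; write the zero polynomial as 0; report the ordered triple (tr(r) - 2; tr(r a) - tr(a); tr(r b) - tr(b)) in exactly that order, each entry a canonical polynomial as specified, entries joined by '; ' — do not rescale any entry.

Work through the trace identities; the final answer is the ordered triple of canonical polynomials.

-x^2*y^2*z + x^3*y + x*y^3 + 2*x*y*z^2 - x^2*z - y^2*z - z^3 - 3*x*y + 3*z - 2; -x^3*y^2*z + x^4*y + x^2*y^3 + 2*x^2*y*z^2 - x^3*z - x*y^2*z - x*z^3 - 4*x^2*y + 4*x*z - x + y; x*y^2 - y*z - x - y

trace(a^2 b) = trace(a)*trace(b a) - trace(b) = x*z - y
next, trace(a^2) = trace(a)*trace(a) - trace(1) = x^2 - 2
next, trace(a b^2 a) = trace(b)*trace(a^2 b) - trace(a^2) = x*y*z - x^2 - y^2 + 2
trace(a b a b) = trace(b a)*trace(b a) - trace(1)   [split at repeated b] = z^2 - 2
next, trace(a b^2 a b) = trace(b)*trace(a b a b) - trace(a b a) = y*z^2 - x*z - y
and trace(b a b^-1 a b) = trace(a b^2 a)*trace(b) - trace(a b^2 a b) = x*y^2*z - x^2*y - y^3 - y*z^2 + x*z + 3*y
trace(b a b) = trace(b)*trace(a b) - trace(a) = y*z - x
and trace(a b a b a) = trace(a)*trace(b a b a) - trace(b a b) = x*z^2 - y*z - x
trace(a b a b a b) = trace(a b)*trace(a b a b) - trace(a^-1 b^-1)   [split at repeated a] = z^3 - 3*z
next, trace(b a b^-1 a b a) = trace(a b a b a)*trace(b) - trace(a b a b a b) = x*y*z^2 - y^2*z - z^3 - x*y + 3*z
and trace(b^-1 a b a^-1 b a) = trace(b a b^-1 a b)*trace(a) - trace(b a b^-1 a b a) = x^2*y^2*z - x^3*y - x*y^3 - 2*x*y*z^2 + x^2*z + y^2*z + z^3 + 4*x*y - 3*z
next, trace(a b a^-1 b a^-1 b^-1) = trace(b^-1 a b a^-1 b)*trace(a) - trace(b^-1 a b a^-1 b a) = -x^2*y^2*z + x^3*y + x*y^3 + 2*x*y*z^2 - x^2*z - y^2*z - z^3 - 3*x*y + 3*z
next, trace(b a^2 b^2) = trace(b)*trace(a^2 b^2) - trace(a^2 b) = x*y^2*z - x^2*y - y^3 - x*z + 3*y
trace(a b a^2) = trace(a)*trace(a b a) - trace(a b) = x^2*z - x*y - z
trace(b a^2 b^2 a) = trace(b)*trace(a b a^2 b) - trace(a b a^2) = x*y*z^2 - x^2*z - y^2*z + z
trace(a^2 b^2 a^-1 b) = trace(b a^2 b^2)*trace(a) - trace(b a^2 b^2 a) = x^2*y^2*z - x^3*y - x*y^3 - x*y*z^2 + y^2*z + 3*x*y - z
trace(b a^-1 b^-1 a^2 b) = trace(a^2 b^2 a^-1)*trace(b) - trace(a^2 b^2 a^-1 b) = -x^2*y^2*z + x^3*y + x*y^3 + x*y*z^2 - 4*x*y + z
next, trace(a^2 b a b a) = trace(a)*trace(a b a b a) - trace(a b a b) = x^2*z^2 - x*y*z - x^2 - z^2 + 2
next, trace(a^2 b a b a b) = trace(a)*trace(b a b a b a) - trace(b a b a b) = x*z^3 - y*z^2 - 2*x*z + y
and trace(b^-1 a^2 b a b a) = trace(a^2 b a b a)*trace(b) - trace(a^2 b a b a b) = x^2*y*z^2 - x*y^2*z - x*z^3 - x^2*y + 2*x*z + y
and trace(b a^-1 b^-1 a^2 b a) = trace(b^-1 a^2 b a b)*trace(a) - trace(b^-1 a^2 b a b a) = -x^2*y*z^2 + x^3*z + x*y^2*z + x*z^3 - 3*x*z - y
trace(a b a^-1 b a^-1 b^-1 a) = trace(b a^-1 b^-1 a^2 b)*trace(a) - trace(b a^-1 b^-1 a^2 b a) = -x^3*y^2*z + x^4*y + x^2*y^3 + 2*x^2*y*z^2 - x^3*z - x*y^2*z - x*z^3 - 4*x^2*y + 4*x*z + y
and trace(b^2) = trace(b)*trace(b) - trace(1) = y^2 - 2
and trace(b a^-1 b) = trace(b^2)*trace(a) - trace(b^2 a) = x*y^2 - y*z - x
assemble the triple (trace(r) - 2; trace(r a) - x; trace(r b) - y)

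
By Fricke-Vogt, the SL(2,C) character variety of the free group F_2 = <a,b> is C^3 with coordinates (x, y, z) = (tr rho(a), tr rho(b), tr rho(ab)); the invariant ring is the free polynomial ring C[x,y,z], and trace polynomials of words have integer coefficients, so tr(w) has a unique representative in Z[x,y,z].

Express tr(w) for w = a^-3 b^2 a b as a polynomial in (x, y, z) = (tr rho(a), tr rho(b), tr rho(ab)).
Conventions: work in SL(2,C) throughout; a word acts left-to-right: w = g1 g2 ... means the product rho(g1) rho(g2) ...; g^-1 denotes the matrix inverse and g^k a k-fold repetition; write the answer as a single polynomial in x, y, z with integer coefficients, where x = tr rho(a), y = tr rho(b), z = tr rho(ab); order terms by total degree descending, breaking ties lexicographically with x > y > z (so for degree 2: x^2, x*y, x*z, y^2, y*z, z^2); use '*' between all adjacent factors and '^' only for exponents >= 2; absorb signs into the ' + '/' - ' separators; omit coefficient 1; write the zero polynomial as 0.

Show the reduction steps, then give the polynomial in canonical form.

x^3*y^2*z - x^4*y - x^2*y*z^2 - 2*x*y^2*z + 3*x^2*y + y*z^2 + x*z - y

trace(b a b) = trace(b)*trace(a b) - trace(a)   [square of b] = y*z - x
next, trace(b^2 a b) = trace(b)*trace(b a b) - trace(b a)   [square of b] = y^2*z - x*y - z
and trace(a b a b) = trace(a b)*trace(a b) - trace(1)   [split at a repeated a] = z^2 - 2
next, trace(a b a) = trace(a)*trace(b a) - trace(b)   [square of a] = x*z - y
next, trace(b^2 a b a) = trace(b)*trace(a b a b) - trace(a b a)   [square of b] = y*z^2 - x*z - y
trace(b^2 a b a^-1) = trace(b^2 a b)*trace(a) - trace(b^2 a b a)   [inverse elimination on a] = x*y^2*z - x^2*y - y*z^2 + y
next, trace(b^2 a b a^-2) = trace(b^2 a b a^-1)*trace(a) - trace(b^2 a b)   [inverse elimination on a] = x^2*y^2*z - x^3*y - x*y*z^2 - y^2*z + 2*x*y + z
and trace(a^-3 b^2 a b) = trace(b^2 a b a^-2)*trace(a) - trace(b^2 a b a^-1)   [inverse elimination on a] = x^3*y^2*z - x^4*y - x^2*y*z^2 - 2*x*y^2*z + 3*x^2*y + y*z^2 + x*z - y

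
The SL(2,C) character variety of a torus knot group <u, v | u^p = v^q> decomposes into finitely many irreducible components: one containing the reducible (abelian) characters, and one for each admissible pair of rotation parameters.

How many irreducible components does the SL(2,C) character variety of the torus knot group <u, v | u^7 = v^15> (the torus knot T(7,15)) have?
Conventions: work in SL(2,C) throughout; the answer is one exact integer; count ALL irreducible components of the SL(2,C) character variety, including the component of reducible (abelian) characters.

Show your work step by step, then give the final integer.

43

In the torus knot group T(7,15), u^7 = v^15 is central, so an irreducible representation sends it to +I or -I (Schur).
On an irreducible component, tr(u) is locked at 2*cos(pi*alpha/7) for some alpha in 1..6, and tr(v) at 2*cos(pi*beta/15) for some beta in 1..14.
The two central values (-1)^alpha I and (-1)^beta I must be the same matrix, so alpha and beta share a parity.
Counting: 3 odd alphas x 7 odd betas + 3 even alphas x 7 even betas = 21 + 21 = 42.
That is 42 components of irreducible characters, and with the reducible (abelian) component the total is 43.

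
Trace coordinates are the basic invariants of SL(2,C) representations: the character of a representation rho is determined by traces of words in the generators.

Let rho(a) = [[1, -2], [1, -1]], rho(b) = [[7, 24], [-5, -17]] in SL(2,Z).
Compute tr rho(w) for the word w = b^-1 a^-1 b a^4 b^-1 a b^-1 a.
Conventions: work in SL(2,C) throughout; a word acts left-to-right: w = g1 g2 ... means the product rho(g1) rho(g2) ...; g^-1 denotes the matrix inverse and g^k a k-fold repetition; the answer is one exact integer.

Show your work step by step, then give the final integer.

rho(b^-1) = [[-17, -24], [5, 7]]
... * rho(a^-1) = [[-1, 2], [-1, 1]]  ->  [[41, -58], [-12, 17]]
... * rho(b) = [[7, 24], [-5, -17]]  ->  [[577, 1970], [-169, -577]]
... * rho(a) = [[1, -2], [1, -1]]  ->  [[2547, -3124], [-746, 915]]
... * rho(a) = [[1, -2], [1, -1]]  ->  [[-577, -1970], [169, 577]]
... * rho(a) = [[1, -2], [1, -1]]  ->  [[-2547, 3124], [746, -915]]
... * rho(a) = [[1, -2], [1, -1]]  ->  [[577, 1970], [-169, -577]]
... * rho(b^-1) = [[-17, -24], [5, 7]]  ->  [[41, -58], [-12, 17]]
... * rho(a) = [[1, -2], [1, -1]]  ->  [[-17, -24], [5, 7]]
... * rho(b^-1) = [[-17, -24], [5, 7]]  ->  [[169, 240], [-50, -71]]
... * rho(a) = [[1, -2], [1, -1]]  ->  [[409, -578], [-121, 171]]
tr = 409 + 171 = 580

580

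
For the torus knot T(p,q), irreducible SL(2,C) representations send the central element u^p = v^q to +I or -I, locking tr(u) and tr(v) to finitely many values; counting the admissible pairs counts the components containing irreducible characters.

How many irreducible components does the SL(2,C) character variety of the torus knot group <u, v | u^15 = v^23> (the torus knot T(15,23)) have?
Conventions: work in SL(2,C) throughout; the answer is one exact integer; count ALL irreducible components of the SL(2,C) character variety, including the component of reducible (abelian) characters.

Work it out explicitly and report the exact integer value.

For T(15,23): irreducibility forces the central element u^15 = v^23 to one of +I, -I.
This locks tr(u) to 2*cos(pi*alpha/15), alpha in 1..14, and tr(v) to 2*cos(pi*beta/23), beta in 1..22, on each component of irreducible characters.
The two central values (-1)^alpha I and (-1)^beta I must be the same matrix, so alpha and beta share a parity.
count pairs: odd alpha (7 choices) x odd beta (11), plus even alpha (7) x even beta (11): 7*11 + 7*11 = 154.
Total: 154 irreducible-character components + 1 reducible (abelian) component = 155.

155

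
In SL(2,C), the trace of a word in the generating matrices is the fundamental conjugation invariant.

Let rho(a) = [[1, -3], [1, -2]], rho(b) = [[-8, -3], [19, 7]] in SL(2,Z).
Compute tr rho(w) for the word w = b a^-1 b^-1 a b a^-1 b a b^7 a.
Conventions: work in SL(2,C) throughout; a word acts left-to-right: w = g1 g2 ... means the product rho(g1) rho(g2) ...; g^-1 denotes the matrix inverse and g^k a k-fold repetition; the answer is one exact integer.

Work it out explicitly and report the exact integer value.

3797251163

rho(b) = [[-8, -3], [19, 7]]
... * rho(a^-1) = [[-2, 3], [-1, 1]]  ->  [[19, -27], [-45, 64]]
... * rho(b^-1) = [[7, 3], [-19, -8]]  ->  [[646, 273], [-1531, -647]]
... * rho(a) = [[1, -3], [1, -2]]  ->  [[919, -2484], [-2178, 5887]]
... * rho(b) = [[-8, -3], [19, 7]]  ->  [[-54548, -20145], [129277, 47743]]
... * rho(a^-1) = [[-2, 3], [-1, 1]]  ->  [[129241, -183789], [-306297, 435574]]
... * rho(b) = [[-8, -3], [19, 7]]  ->  [[-4525919, -1674246], [10726282, 3967909]]
... * rho(a) = [[1, -3], [1, -2]]  ->  [[-6200165, 16926249], [14694191, -40114664]]
... * rho(b) = [[-8, -3], [19, 7]]  ->  [[371200051, 137084238], [-879732144, -324885221]]
... * rho(b) = [[-8, -3], [19, 7]]  ->  [[-364999886, -154010487], [865037953, 364999885]]
... * rho(b) = [[-8, -3], [19, 7]]  ->  [[-6200165, 16926249], [14694191, -40114664]]
... * rho(b) = [[-8, -3], [19, 7]]  ->  [[371200051, 137084238], [-879732144, -324885221]]
... * rho(b) = [[-8, -3], [19, 7]]  ->  [[-364999886, -154010487], [865037953, 364999885]]
... * rho(b) = [[-8, -3], [19, 7]]  ->  [[-6200165, 16926249], [14694191, -40114664]]
... * rho(b) = [[-8, -3], [19, 7]]  ->  [[371200051, 137084238], [-879732144, -324885221]]
... * rho(a) = [[1, -3], [1, -2]]  ->  [[508284289, -1387768629], [-1204617365, 3288966874]]
tr = 508284289 + 3288966874 = 3797251163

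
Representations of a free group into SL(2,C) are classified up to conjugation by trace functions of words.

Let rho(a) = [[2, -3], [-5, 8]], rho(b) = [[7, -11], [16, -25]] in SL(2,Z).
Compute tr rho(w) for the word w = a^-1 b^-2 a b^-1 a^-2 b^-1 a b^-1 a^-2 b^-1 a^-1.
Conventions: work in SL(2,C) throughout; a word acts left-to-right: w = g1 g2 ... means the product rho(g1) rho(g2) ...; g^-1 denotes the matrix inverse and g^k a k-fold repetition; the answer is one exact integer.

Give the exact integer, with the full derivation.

20261211794

rho(a^-1) = [[8, 3], [5, 2]]
... * rho(b^-1) = [[-25, 11], [-16, 7]]  ->  [[-248, 109], [-157, 69]]
... * rho(b^-1) = [[-25, 11], [-16, 7]]  ->  [[4456, -1965], [2821, -1244]]
... * rho(a) = [[2, -3], [-5, 8]]  ->  [[18737, -29088], [11862, -18415]]
... * rho(b^-1) = [[-25, 11], [-16, 7]]  ->  [[-3017, 2491], [-1910, 1577]]
... * rho(a^-1) = [[8, 3], [5, 2]]  ->  [[-11681, -4069], [-7395, -2576]]
... * rho(a^-1) = [[8, 3], [5, 2]]  ->  [[-113793, -43181], [-72040, -27337]]
... * rho(b^-1) = [[-25, 11], [-16, 7]]  ->  [[3535721, -1553990], [2238392, -983799]]
... * rho(a) = [[2, -3], [-5, 8]]  ->  [[14841392, -23039083], [9395779, -14585568]]
... * rho(b^-1) = [[-25, 11], [-16, 7]]  ->  [[-2409472, 1981731], [-1525387, 1254593]]
... * rho(a^-1) = [[8, 3], [5, 2]]  ->  [[-9367121, -3264954], [-5930131, -2066975]]
... * rho(a^-1) = [[8, 3], [5, 2]]  ->  [[-91261738, -34631271], [-57775923, -21924343]]
... * rho(b^-1) = [[-25, 11], [-16, 7]]  ->  [[2835643786, -1246298015], [1795187563, -789005554]]
... * rho(a^-1) = [[8, 3], [5, 2]]  ->  [[16453660213, 6014335328], [10416472734, 3807551581]]
tr = 16453660213 + 3807551581 = 20261211794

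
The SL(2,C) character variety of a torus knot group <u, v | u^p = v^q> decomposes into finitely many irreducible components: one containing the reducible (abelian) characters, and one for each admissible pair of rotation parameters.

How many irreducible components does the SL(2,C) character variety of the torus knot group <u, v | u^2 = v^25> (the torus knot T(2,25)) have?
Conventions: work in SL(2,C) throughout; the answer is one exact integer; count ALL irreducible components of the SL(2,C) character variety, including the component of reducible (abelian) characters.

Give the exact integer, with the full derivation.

Gamma = < u, v | u^2 = v^25 > (torus knot T(2,25)); the central element u^2 = v^25 acts as +I or -I in any irreducible SL(2,C) representation.
This locks tr(u) to 2*cos(pi*alpha/2), alpha in 1..1, and tr(v) to 2*cos(pi*beta/25), beta in 1..24, on each component of irreducible characters.
Consistency of u^2 = (-1)^alpha I with v^25 = (-1)^beta I forces alpha = beta (mod 2).
Counting: 1 odd alphas x 12 odd betas + 0 even alphas x 12 even betas = 12 + 0 = 12.
Total: 12 irreducible-character components + 1 reducible (abelian) component = 13.

13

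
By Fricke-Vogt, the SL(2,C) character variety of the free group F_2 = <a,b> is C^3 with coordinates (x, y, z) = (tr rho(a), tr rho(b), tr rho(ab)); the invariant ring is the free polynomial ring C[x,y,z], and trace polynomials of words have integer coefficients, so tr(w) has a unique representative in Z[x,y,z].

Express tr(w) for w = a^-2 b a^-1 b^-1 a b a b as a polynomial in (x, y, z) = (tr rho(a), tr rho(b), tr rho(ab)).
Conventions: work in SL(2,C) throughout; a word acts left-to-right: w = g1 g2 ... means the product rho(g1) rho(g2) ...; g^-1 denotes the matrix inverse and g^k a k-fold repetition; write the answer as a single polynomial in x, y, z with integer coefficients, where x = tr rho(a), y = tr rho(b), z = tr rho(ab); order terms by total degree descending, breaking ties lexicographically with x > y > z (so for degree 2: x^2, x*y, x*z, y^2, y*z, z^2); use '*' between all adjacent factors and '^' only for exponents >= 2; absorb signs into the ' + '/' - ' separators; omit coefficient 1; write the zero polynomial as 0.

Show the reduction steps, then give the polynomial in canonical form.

-x^3*y^2*z^2 + x^4*y*z + x^2*y^3*z + 2*x^2*y*z^3 - x^3*z^2 - x*z^4 - 5*x^2*y*z - y^3*z - y*z^3 + x*y^2 + 4*x*z^2 + 3*y*z - x

trace(b a b) = trace(b) trace(a b) - trace(a)  (reduce the b square) = y*z - x
reduce: trace(b a b a) = trace(b a) trace(b a) - trace(1)  (split on b) = z^2 - 2
so trace(a^2 b a b) = trace(a) trace(b a b a) - trace(b a b)  (reduce the a square) = x*z^2 - y*z - x
reduce: trace(a b a) = trace(a) trace(b a) - trace(b)  (reduce the a square) = x*z - y
reduce: trace(a^2 b a) = trace(a) trace(a b a) - trace(a b)  (reduce the a square) = x^2*z - x*y - z
reduce: trace(b a^2 b a b) = trace(b) trace(a^2 b a b) - trace(a^2 b a)  (reduce the b square) = x*y*z^2 - x^2*z - y^2*z + z
trace(b a b a b a) = trace(a b a b) trace(a b) - trace(b a)  (split on a) = z^3 - 3*z
so trace(b a b a b) = trace(b) trace(a b a b) - trace(a b a)  (reduce the b square) = y*z^2 - x*z - y
trace(b a^2 b a b a) = trace(a) trace(b a b a b a) - trace(b a b a b)  (reduce the a square) = x*z^3 - y*z^2 - 2*x*z + y
trace(a b a b a^-1 b a) = trace(b a^2 b a b) trace(a) - trace(b a^2 b a b a)  (eliminate a^-1) = x^2*y*z^2 - x^3*z - x*y^2*z - x*z^3 + y*z^2 + 3*x*z - y
trace(b a b a b a b) = trace(b) trace(a b a b a b) - trace(a b a b a)  (reduce the b square) = y*z^3 - x*z^2 - 2*y*z + x
so trace(b a b a b a b a) = trace(b a b a) trace(b a b a) - trace(1)  (split on b) = z^4 - 4*z^2 + 2
reduce: trace(a b a b a^-1 b a b) = trace(b a b a b a b) trace(a) - trace(b a b a b a b a)  (eliminate a^-1) = x*y*z^3 - x^2*z^2 - z^4 - 2*x*y*z + x^2 + 4*z^2 - 2
trace(b^-1 a b a b a^-1 b a) = trace(a b a b a^-1 b a) trace(b) - trace(a b a b a^-1 b a b)  (eliminate b^-1) = x^2*y^2*z^2 - x^3*y*z - x*y^3*z - 2*x*y*z^3 + x^2*z^2 + y^2*z^2 + z^4 + 5*x*y*z - x^2 - y^2 - 4*z^2 + 2
trace(b a^-1 b^-1 a b a b a^-1) = trace(b^-1 a b a b a^-1 b) trace(a) - trace(b^-1 a b a b a^-1 b a)  (eliminate a^-1) = -x^2*y^2*z^2 + x^3*y*z + x*y^3*z + 2*x*y*z^3 - x^2*z^2 - y^2*z^2 - z^4 - 4*x*y*z + y^2 + 4*z^2 - 2
reduce: trace(b a b^2) = trace(b) trace(a b^2) - trace(a b)  (reduce the b square) = y^2*z - x*y - z
so trace(b a b a b^2) = trace(b) trace(a b a b^2) - trace(a b a b)  (reduce the b square) = y^2*z^2 - x*y*z - y^2 - z^2 + 2
so trace(a b a b^2 a^-1 b) = trace(b a b a b^2) trace(a) - trace(b a b a b^2 a)  (eliminate a^-1) = x*y^2*z^2 - x^2*y*z - y*z^3 - x*y^2 + 2*y*z + x
trace(b a^-1 b^-1 a b a b) = trace(a b a b^2 a^-1) trace(b) - trace(a b a b^2 a^-1 b)  (eliminate b^-1) = -x*y^2*z^2 + x^2*y*z + y^3*z + y*z^3 - 3*y*z - x
trace(a^-2 b a^-1 b^-1 a b a b) = trace(b a^-1 b^-1 a b a b a^-1) trace(a) - trace(b a^-1 b^-1 a b a b)  (eliminate a^-1) = -x^3*y^2*z^2 + x^4*y*z + x^2*y^3*z + 2*x^2*y*z^3 - x^3*z^2 - x*z^4 - 5*x^2*y*z - y^3*z - y*z^3 + x*y^2 + 4*x*z^2 + 3*y*z - x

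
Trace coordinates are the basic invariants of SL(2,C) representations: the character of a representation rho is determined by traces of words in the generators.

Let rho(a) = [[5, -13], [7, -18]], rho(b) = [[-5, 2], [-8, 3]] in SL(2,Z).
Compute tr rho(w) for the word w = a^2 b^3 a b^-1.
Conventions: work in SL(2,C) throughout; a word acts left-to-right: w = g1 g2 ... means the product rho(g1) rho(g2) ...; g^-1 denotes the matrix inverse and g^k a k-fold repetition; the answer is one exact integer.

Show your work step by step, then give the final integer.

rho(a) = [[5, -13], [7, -18]]
... * rho(a) = [[5, -13], [7, -18]]  ->  [[-66, 169], [-91, 233]]
... * rho(b) = [[-5, 2], [-8, 3]]  ->  [[-1022, 375], [-1409, 517]]
... * rho(b) = [[-5, 2], [-8, 3]]  ->  [[2110, -919], [2909, -1267]]
... * rho(b) = [[-5, 2], [-8, 3]]  ->  [[-3198, 1463], [-4409, 2017]]
... * rho(a) = [[5, -13], [7, -18]]  ->  [[-5749, 15240], [-7926, 21011]]
... * rho(b^-1) = [[3, -2], [8, -5]]  ->  [[104673, -64702], [144310, -89203]]
tr = 104673 + -89203 = 15470

15470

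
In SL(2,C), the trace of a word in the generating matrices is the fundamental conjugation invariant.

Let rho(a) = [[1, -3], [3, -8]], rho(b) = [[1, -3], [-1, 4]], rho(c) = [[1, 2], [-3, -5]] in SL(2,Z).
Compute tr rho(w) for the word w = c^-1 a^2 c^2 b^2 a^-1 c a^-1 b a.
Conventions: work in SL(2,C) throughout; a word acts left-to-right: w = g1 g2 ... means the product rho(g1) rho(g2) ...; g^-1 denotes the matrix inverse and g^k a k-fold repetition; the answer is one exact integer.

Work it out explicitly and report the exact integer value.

28398277

rho(c^-1) = [[-5, -2], [3, 1]]
... * rho(a) = [[1, -3], [3, -8]]  ->  [[-11, 31], [6, -17]]
... * rho(a) = [[1, -3], [3, -8]]  ->  [[82, -215], [-45, 118]]
... * rho(c) = [[1, 2], [-3, -5]]  ->  [[727, 1239], [-399, -680]]
... * rho(c) = [[1, 2], [-3, -5]]  ->  [[-2990, -4741], [1641, 2602]]
... * rho(b) = [[1, -3], [-1, 4]]  ->  [[1751, -9994], [-961, 5485]]
... * rho(b) = [[1, -3], [-1, 4]]  ->  [[11745, -45229], [-6446, 24823]]
... * rho(a^-1) = [[-8, 3], [-3, 1]]  ->  [[41727, -9994], [-22901, 5485]]
... * rho(c) = [[1, 2], [-3, -5]]  ->  [[71709, 133424], [-39356, -73227]]
... * rho(a^-1) = [[-8, 3], [-3, 1]]  ->  [[-973944, 348551], [534529, -191295]]
... * rho(b) = [[1, -3], [-1, 4]]  ->  [[-1322495, 4316036], [725824, -2368767]]
... * rho(a) = [[1, -3], [3, -8]]  ->  [[11625613, -30560803], [-6380477, 16772664]]
tr = 11625613 + 16772664 = 28398277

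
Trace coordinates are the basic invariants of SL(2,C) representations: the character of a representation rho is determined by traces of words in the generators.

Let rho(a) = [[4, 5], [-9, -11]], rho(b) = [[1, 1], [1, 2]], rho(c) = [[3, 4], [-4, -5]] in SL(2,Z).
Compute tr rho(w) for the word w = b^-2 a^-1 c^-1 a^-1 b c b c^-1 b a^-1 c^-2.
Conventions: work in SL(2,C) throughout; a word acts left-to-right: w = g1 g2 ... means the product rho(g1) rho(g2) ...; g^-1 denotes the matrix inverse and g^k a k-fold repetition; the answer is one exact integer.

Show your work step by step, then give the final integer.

rho(b^-1) = [[2, -1], [-1, 1]]
... * rho(b^-1) = [[2, -1], [-1, 1]]  ->  [[5, -3], [-3, 2]]
... * rho(a^-1) = [[-11, -5], [9, 4]]  ->  [[-82, -37], [51, 23]]
... * rho(c^-1) = [[-5, -4], [4, 3]]  ->  [[262, 217], [-163, -135]]
... * rho(a^-1) = [[-11, -5], [9, 4]]  ->  [[-929, -442], [578, 275]]
... * rho(b) = [[1, 1], [1, 2]]  ->  [[-1371, -1813], [853, 1128]]
... * rho(c) = [[3, 4], [-4, -5]]  ->  [[3139, 3581], [-1953, -2228]]
... * rho(b) = [[1, 1], [1, 2]]  ->  [[6720, 10301], [-4181, -6409]]
... * rho(c^-1) = [[-5, -4], [4, 3]]  ->  [[7604, 4023], [-4731, -2503]]
... * rho(b) = [[1, 1], [1, 2]]  ->  [[11627, 15650], [-7234, -9737]]
... * rho(a^-1) = [[-11, -5], [9, 4]]  ->  [[12953, 4465], [-8059, -2778]]
... * rho(c^-1) = [[-5, -4], [4, 3]]  ->  [[-46905, -38417], [29183, 23902]]
... * rho(c^-1) = [[-5, -4], [4, 3]]  ->  [[80857, 72369], [-50307, -45026]]
tr = 80857 + -45026 = 35831

35831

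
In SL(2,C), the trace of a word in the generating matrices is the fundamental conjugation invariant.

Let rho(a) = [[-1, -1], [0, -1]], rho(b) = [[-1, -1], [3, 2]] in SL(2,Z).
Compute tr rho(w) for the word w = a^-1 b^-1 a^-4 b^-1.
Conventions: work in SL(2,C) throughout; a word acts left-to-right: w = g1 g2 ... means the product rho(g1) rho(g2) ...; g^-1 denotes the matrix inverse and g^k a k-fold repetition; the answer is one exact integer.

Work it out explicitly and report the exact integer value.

-50

rho(a^-1) = [[-1, 1], [0, -1]]
... * rho(b^-1) = [[2, 1], [-3, -1]]  ->  [[-5, -2], [3, 1]]
... * rho(a^-1) = [[-1, 1], [0, -1]]  ->  [[5, -3], [-3, 2]]
... * rho(a^-1) = [[-1, 1], [0, -1]]  ->  [[-5, 8], [3, -5]]
... * rho(a^-1) = [[-1, 1], [0, -1]]  ->  [[5, -13], [-3, 8]]
... * rho(a^-1) = [[-1, 1], [0, -1]]  ->  [[-5, 18], [3, -11]]
... * rho(b^-1) = [[2, 1], [-3, -1]]  ->  [[-64, -23], [39, 14]]
tr = -64 + 14 = -50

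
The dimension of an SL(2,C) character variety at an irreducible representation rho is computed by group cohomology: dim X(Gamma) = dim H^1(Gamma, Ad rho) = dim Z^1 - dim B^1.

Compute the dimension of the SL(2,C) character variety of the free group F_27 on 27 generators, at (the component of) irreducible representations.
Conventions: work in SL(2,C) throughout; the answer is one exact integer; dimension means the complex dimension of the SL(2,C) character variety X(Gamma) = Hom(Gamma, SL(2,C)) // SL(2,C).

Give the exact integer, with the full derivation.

Here Gamma is free of rank 27 — no relator constrains a cocycle.
So Z^1 = (sl_2)^27 in full: dim Z^1 = 81.
At an irreducible rho the centralizer of the image in sl_2 is 0, so the coboundary map sl_2 -> Z^1 is injective: dim B^1 = 3.
dim X = dim H^1 = dim Z^1 - dim B^1 = 81 - 3 = 78.

78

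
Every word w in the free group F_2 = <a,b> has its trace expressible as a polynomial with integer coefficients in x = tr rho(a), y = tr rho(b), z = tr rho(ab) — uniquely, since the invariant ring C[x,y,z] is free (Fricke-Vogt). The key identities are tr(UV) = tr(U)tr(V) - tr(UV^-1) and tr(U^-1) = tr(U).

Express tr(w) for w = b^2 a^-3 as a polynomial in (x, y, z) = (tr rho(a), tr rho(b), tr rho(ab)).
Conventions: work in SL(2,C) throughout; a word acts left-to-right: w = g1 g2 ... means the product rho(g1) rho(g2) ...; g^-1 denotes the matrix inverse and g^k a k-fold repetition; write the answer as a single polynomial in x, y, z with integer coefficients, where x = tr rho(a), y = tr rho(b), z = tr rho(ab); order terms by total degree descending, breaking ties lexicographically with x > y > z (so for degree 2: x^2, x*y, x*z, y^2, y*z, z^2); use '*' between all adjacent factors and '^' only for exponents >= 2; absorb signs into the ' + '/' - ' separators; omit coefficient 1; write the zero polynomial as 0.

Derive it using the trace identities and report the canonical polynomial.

next, trace(b^2) = trace(b) * trace(b) - trace(1) = y^2 - 2
next, trace(b^2 a) = trace(b) * trace(a b) - trace(a) = y*z - x
next, trace(a^-1 b^2) = trace(b^2) * trace(a) - trace(b^2 a) = x*y^2 - y*z - x
trace(b^2 a^-2) = trace(a^-1 b^2) * trace(a) - trace(a^-1 b^2 a) = x^2*y^2 - x*y*z - x^2 - y^2 + 2
and trace(b^2 a^-3) = trace(b^2 a^-2) * trace(a) - trace(b^2 a^-1) = x^3*y^2 - x^2*y*z - x^3 - 2*x*y^2 + y*z + 3*x

x^3*y^2 - x^2*y*z - x^3 - 2*x*y^2 + y*z + 3*x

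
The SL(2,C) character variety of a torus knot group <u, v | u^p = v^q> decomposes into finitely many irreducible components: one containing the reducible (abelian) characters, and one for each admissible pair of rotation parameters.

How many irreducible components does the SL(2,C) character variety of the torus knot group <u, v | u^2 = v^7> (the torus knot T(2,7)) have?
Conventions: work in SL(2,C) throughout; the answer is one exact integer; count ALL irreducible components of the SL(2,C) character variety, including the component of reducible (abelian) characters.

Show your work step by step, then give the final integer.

Gamma = < u, v | u^2 = v^7 > (torus knot T(2,7)); the central element u^2 = v^7 acts as +I or -I in any irreducible SL(2,C) representation.
On an irreducible component, tr(u) is locked at 2*cos(pi*alpha/2) for some alpha in 1..1, and tr(v) at 2*cos(pi*beta/7) for some beta in 1..6.
u^2 = (-1)^alpha I and v^7 = (-1)^beta I must agree, so alpha and beta have equal parity.
Counting: 1 odd alphas x 3 odd betas + 0 even alphas x 3 even betas = 3 + 0 = 3.
Total: 3 irreducible-character components + 1 reducible (abelian) component = 4.

4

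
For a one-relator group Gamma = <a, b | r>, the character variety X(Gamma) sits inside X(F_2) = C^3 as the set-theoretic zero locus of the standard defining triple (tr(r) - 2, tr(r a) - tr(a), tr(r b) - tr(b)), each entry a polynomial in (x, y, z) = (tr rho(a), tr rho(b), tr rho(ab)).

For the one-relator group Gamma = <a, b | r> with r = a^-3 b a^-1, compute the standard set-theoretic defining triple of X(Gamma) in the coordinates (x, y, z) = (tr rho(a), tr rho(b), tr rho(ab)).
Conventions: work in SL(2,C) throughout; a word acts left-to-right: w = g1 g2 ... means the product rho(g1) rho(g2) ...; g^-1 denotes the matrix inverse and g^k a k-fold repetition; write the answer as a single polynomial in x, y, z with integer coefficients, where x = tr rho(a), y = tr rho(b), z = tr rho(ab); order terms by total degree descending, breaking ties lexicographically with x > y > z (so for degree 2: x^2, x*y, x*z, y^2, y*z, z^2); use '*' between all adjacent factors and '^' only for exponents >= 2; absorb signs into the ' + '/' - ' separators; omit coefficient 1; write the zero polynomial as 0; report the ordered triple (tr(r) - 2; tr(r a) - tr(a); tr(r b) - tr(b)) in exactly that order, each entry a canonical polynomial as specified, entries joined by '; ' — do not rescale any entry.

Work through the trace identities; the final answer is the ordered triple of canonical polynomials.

x^4*y - x^3*z - 3*x^2*y + 2*x*z + y - 2; x^3*y - x^2*z - 2*x*y - x + z; x^4*y^2 - 2*x^3*y*z - 2*x^2*y^2 + x^2*z^2 + 3*x*y*z - x^2 - z^2 - y + 2

trace(a^-1 b) = trace(b)*trace(a) - trace(b a)  (eliminate a^-1) = x*y - z
trace(a^-2 b) = trace(a^-1 b)*trace(a) - trace(a^-1 b a)  (eliminate a^-1) = x^2*y - x*z - y
trace(a^-1 b a^-2) = trace(a^-2 b)*trace(a) - trace(a^-2 b a)  (eliminate a^-1) = x^3*y - x^2*z - 2*x*y + z
trace(a^-3 b a^-1) = trace(a^-1 b a^-2)*trace(a) - trace(a^-1 b a^-1)  (eliminate a^-1) = x^4*y - x^3*z - 3*x^2*y + 2*x*z + y
trace(b^2) = trace(b)*trace(b) - trace(1)  (reduce the b square) = y^2 - 2
trace(b^2 a) = trace(b)*trace(a b) - trace(a)  (reduce the b square) = y*z - x
trace(a^-1 b^2) = trace(b^2)*trace(a) - trace(b^2 a)  (eliminate a^-1) = x*y^2 - y*z - x
trace(a^-1 b^2 a^-1) = trace(a^-1 b^2)*trace(a) - trace(a^-1 b^2 a)  (eliminate a^-1) = x^2*y^2 - x*y*z - x^2 - y^2 + 2
trace(b a^-3 b) = trace(a^-1 b^2 a^-1)*trace(a) - trace(a^-1 b^2)  (eliminate a^-1) = x^3*y^2 - x^2*y*z - x^3 - 2*x*y^2 + y*z + 3*x
trace(b a b a) = trace(b a)*trace(b a) - trace(1)  (split on b) = z^2 - 2
trace(b a b a^-1) = trace(b a b)*trace(a) - trace(b a b a)  (eliminate a^-1) = x*y*z - x^2 - z^2 + 2
trace(a^-2 b a b) = trace(b a b a^-1)*trace(a) - trace(b a b)  (eliminate a^-1) = x^2*y*z - x^3 - x*z^2 - y*z + 3*x
trace(b a^-3 b a) = trace(a^-2 b a b)*trace(a) - trace(a^-2 b a b a)  (eliminate a^-1) = x^3*y*z - x^4 - x^2*z^2 - 2*x*y*z + 4*x^2 + z^2 - 2
trace(a^-3 b a^-1 b) = trace(b a^-3 b)*trace(a) - trace(b a^-3 b a)  (eliminate a^-1) = x^4*y^2 - 2*x^3*y*z - 2*x^2*y^2 + x^2*z^2 + 3*x*y*z - x^2 - z^2 + 2
assemble the triple (trace(r) - 2; trace(r a) - x; trace(r b) - y)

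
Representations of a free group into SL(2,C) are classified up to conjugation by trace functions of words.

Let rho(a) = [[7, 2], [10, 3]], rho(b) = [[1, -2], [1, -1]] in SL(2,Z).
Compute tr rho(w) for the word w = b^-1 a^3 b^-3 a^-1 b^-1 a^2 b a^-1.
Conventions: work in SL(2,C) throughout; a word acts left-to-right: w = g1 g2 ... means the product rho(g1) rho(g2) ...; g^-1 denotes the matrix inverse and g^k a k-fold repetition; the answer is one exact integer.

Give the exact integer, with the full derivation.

84987570

rho(b^-1) = [[-1, 2], [-1, 1]]
... * rho(a) = [[7, 2], [10, 3]]  ->  [[13, 4], [3, 1]]
... * rho(a) = [[7, 2], [10, 3]]  ->  [[131, 38], [31, 9]]
... * rho(a) = [[7, 2], [10, 3]]  ->  [[1297, 376], [307, 89]]
... * rho(b^-1) = [[-1, 2], [-1, 1]]  ->  [[-1673, 2970], [-396, 703]]
... * rho(b^-1) = [[-1, 2], [-1, 1]]  ->  [[-1297, -376], [-307, -89]]
... * rho(b^-1) = [[-1, 2], [-1, 1]]  ->  [[1673, -2970], [396, -703]]
... * rho(a^-1) = [[3, -2], [-10, 7]]  ->  [[34719, -24136], [8218, -5713]]
... * rho(b^-1) = [[-1, 2], [-1, 1]]  ->  [[-10583, 45302], [-2505, 10723]]
... * rho(a) = [[7, 2], [10, 3]]  ->  [[378939, 114740], [89695, 27159]]
... * rho(a) = [[7, 2], [10, 3]]  ->  [[3799973, 1102098], [899455, 260867]]
... * rho(b) = [[1, -2], [1, -1]]  ->  [[4902071, -8702044], [1160322, -2059777]]
... * rho(a^-1) = [[3, -2], [-10, 7]]  ->  [[101726653, -70718450], [24078736, -16739083]]
tr = 101726653 + -16739083 = 84987570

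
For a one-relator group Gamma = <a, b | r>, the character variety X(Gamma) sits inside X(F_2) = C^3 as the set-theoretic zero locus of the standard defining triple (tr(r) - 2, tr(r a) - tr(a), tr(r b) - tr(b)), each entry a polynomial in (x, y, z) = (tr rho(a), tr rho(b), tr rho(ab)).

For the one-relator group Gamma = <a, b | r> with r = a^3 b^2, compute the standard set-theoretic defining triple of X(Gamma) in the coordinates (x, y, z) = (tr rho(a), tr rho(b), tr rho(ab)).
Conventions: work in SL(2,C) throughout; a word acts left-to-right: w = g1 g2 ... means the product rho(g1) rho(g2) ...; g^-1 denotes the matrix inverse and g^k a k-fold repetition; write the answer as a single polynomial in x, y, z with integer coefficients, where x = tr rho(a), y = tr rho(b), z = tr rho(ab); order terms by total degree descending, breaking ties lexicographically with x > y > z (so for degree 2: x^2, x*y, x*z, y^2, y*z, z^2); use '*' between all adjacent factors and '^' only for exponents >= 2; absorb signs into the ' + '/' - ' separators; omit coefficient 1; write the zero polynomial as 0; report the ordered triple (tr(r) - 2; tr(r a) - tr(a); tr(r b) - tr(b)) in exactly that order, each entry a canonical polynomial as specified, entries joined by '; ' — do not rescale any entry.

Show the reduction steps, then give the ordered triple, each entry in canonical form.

reduce: tr(a b a) = tr(a) tr(b a) - tr(b) = x*z - y
so tr(a^3 b) = tr(a) tr(a b a) - tr(a b) = x^2*z - x*y - z
tr(a^2) = tr(a) tr(a) - tr(1) = x^2 - 2
tr(a^3) = tr(a) tr(a^2) - tr(a) = x^3 - 3*x
tr(a^3 b^2) = tr(b) tr(a^3 b) - tr(a^3) = x^2*y*z - x^3 - x*y^2 - y*z + 3*x
so tr(a^2 b^2) = tr(b) tr(a^2 b) - tr(a^2)   [square of b] = x*y*z - x^2 - y^2 + 2
tr(a^3 b^2 a) = tr(a) tr(a^2 b^2 a) - tr(a^2 b^2)   [square of a] = x^3*y*z - x^4 - x^2*y^2 - 2*x*y*z + 4*x^2 + y^2 - 2
so tr(a^3 b^3) = tr(b) tr(b a^3 b) - tr(b a^3) = x^2*y^2*z - x^3*y - x*y^3 - x^2*z - y^2*z + 4*x*y + z
assemble the triple (tr(r) - 2; tr(r a) - x; tr(r b) - y)

x^2*y*z - x^3 - x*y^2 - y*z + 3*x - 2; x^3*y*z - x^4 - x^2*y^2 - 2*x*y*z + 4*x^2 + y^2 - x - 2; x^2*y^2*z - x^3*y - x*y^3 - x^2*z - y^2*z + 4*x*y - y + z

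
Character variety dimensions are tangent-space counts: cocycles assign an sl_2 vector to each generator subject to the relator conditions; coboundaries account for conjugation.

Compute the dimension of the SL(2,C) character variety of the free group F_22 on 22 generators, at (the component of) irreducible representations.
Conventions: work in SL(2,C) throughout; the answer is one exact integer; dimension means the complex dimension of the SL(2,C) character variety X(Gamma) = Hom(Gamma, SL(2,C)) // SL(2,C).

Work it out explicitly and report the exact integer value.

63

Here Gamma is free of rank 22 — no relator constrains a cocycle.
Z^1(Gamma, Ad rho) = (sl_2)^22: a cocycle is a free choice of one sl_2 vector per generator, so dim Z^1 = 3*22 = 66.
At an irreducible rho the centralizer of the image in sl_2 is 0, so the coboundary map sl_2 -> Z^1 is injective: dim B^1 = 3.
Therefore dim X = 66 - 3 = 63.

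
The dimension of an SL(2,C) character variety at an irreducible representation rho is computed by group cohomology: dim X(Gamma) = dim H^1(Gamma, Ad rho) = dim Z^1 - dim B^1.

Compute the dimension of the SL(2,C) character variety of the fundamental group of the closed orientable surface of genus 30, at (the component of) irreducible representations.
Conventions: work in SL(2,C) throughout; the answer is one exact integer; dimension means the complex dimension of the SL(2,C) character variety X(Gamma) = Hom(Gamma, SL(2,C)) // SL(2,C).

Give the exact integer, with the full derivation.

The genus-30 surface group: 2g = 60 generators, one relator prod [a_i, b_i].
Before the relator condition, cocycle space has dim 3*60 = 180.
d_2 is surjective at irreducible rho (its cokernel H^2 is dual to H^0 = 0), so dim Z^1 = 180 - 3 = 177.
dim B^1 = 3 (coboundaries, injective at irreducible rho).
Hence dim X = 177 - 3 = 174.

174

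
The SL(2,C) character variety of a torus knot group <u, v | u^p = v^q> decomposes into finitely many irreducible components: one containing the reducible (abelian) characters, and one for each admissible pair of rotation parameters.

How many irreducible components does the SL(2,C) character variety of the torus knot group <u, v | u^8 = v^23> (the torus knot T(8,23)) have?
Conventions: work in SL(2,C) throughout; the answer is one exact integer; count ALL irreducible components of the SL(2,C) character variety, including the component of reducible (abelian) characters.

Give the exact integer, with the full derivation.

78

In the torus knot group T(8,23), u^8 = v^23 is central, so an irreducible representation sends it to +I or -I (Schur).
This locks tr(u) to 2*cos(pi*alpha/8), alpha in 1..7, and tr(v) to 2*cos(pi*beta/23), beta in 1..22, on each component of irreducible characters.
u^8 = (-1)^alpha I and v^23 = (-1)^beta I must agree, so alpha and beta have equal parity.
Counting: 4 odd alphas x 11 odd betas + 3 even alphas x 11 even betas = 44 + 33 = 77.
Total: 77 irreducible-character components + 1 reducible (abelian) component = 78.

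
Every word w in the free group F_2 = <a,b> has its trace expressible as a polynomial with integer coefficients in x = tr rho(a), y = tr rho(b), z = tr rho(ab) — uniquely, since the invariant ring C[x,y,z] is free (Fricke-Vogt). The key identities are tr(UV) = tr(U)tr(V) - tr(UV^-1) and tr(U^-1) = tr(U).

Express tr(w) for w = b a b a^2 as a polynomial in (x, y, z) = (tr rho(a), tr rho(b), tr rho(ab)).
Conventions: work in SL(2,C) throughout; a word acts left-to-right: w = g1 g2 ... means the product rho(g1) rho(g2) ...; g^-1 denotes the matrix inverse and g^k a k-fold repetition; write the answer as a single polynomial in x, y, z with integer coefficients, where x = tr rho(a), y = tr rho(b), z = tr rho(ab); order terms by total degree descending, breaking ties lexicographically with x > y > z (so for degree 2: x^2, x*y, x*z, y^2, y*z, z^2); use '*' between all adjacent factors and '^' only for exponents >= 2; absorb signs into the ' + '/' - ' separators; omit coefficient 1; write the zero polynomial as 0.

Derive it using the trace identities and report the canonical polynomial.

x*z^2 - y*z - x

reduce: trace(b a b a) = trace(b a)*trace(b a) - trace(1)  (split on b) = z^2 - 2
so trace(b a b) = trace(b)*trace(a b) - trace(a)  (reduce the b square) = y*z - x
reduce: trace(b a b a^2) = trace(a)*trace(b a b a) - trace(b a b)  (reduce the a square) = x*z^2 - y*z - x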